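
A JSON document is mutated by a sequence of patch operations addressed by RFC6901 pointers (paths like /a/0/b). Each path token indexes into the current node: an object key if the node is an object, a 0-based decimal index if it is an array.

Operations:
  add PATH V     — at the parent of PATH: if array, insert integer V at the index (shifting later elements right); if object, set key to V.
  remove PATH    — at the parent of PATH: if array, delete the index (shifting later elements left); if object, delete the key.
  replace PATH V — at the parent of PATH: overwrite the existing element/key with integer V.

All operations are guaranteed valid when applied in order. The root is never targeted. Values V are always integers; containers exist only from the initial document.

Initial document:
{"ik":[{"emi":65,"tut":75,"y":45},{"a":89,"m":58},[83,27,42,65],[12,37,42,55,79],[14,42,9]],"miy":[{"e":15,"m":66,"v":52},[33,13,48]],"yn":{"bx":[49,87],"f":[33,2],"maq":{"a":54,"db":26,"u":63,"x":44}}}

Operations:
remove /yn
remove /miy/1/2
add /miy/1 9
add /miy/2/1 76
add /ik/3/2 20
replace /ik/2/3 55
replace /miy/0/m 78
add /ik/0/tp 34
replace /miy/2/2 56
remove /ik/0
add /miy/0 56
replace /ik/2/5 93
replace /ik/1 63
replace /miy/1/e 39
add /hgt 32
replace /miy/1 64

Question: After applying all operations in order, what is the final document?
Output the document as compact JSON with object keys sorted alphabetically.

After op 1 (remove /yn): {"ik":[{"emi":65,"tut":75,"y":45},{"a":89,"m":58},[83,27,42,65],[12,37,42,55,79],[14,42,9]],"miy":[{"e":15,"m":66,"v":52},[33,13,48]]}
After op 2 (remove /miy/1/2): {"ik":[{"emi":65,"tut":75,"y":45},{"a":89,"m":58},[83,27,42,65],[12,37,42,55,79],[14,42,9]],"miy":[{"e":15,"m":66,"v":52},[33,13]]}
After op 3 (add /miy/1 9): {"ik":[{"emi":65,"tut":75,"y":45},{"a":89,"m":58},[83,27,42,65],[12,37,42,55,79],[14,42,9]],"miy":[{"e":15,"m":66,"v":52},9,[33,13]]}
After op 4 (add /miy/2/1 76): {"ik":[{"emi":65,"tut":75,"y":45},{"a":89,"m":58},[83,27,42,65],[12,37,42,55,79],[14,42,9]],"miy":[{"e":15,"m":66,"v":52},9,[33,76,13]]}
After op 5 (add /ik/3/2 20): {"ik":[{"emi":65,"tut":75,"y":45},{"a":89,"m":58},[83,27,42,65],[12,37,20,42,55,79],[14,42,9]],"miy":[{"e":15,"m":66,"v":52},9,[33,76,13]]}
After op 6 (replace /ik/2/3 55): {"ik":[{"emi":65,"tut":75,"y":45},{"a":89,"m":58},[83,27,42,55],[12,37,20,42,55,79],[14,42,9]],"miy":[{"e":15,"m":66,"v":52},9,[33,76,13]]}
After op 7 (replace /miy/0/m 78): {"ik":[{"emi":65,"tut":75,"y":45},{"a":89,"m":58},[83,27,42,55],[12,37,20,42,55,79],[14,42,9]],"miy":[{"e":15,"m":78,"v":52},9,[33,76,13]]}
After op 8 (add /ik/0/tp 34): {"ik":[{"emi":65,"tp":34,"tut":75,"y":45},{"a":89,"m":58},[83,27,42,55],[12,37,20,42,55,79],[14,42,9]],"miy":[{"e":15,"m":78,"v":52},9,[33,76,13]]}
After op 9 (replace /miy/2/2 56): {"ik":[{"emi":65,"tp":34,"tut":75,"y":45},{"a":89,"m":58},[83,27,42,55],[12,37,20,42,55,79],[14,42,9]],"miy":[{"e":15,"m":78,"v":52},9,[33,76,56]]}
After op 10 (remove /ik/0): {"ik":[{"a":89,"m":58},[83,27,42,55],[12,37,20,42,55,79],[14,42,9]],"miy":[{"e":15,"m":78,"v":52},9,[33,76,56]]}
After op 11 (add /miy/0 56): {"ik":[{"a":89,"m":58},[83,27,42,55],[12,37,20,42,55,79],[14,42,9]],"miy":[56,{"e":15,"m":78,"v":52},9,[33,76,56]]}
After op 12 (replace /ik/2/5 93): {"ik":[{"a":89,"m":58},[83,27,42,55],[12,37,20,42,55,93],[14,42,9]],"miy":[56,{"e":15,"m":78,"v":52},9,[33,76,56]]}
After op 13 (replace /ik/1 63): {"ik":[{"a":89,"m":58},63,[12,37,20,42,55,93],[14,42,9]],"miy":[56,{"e":15,"m":78,"v":52},9,[33,76,56]]}
After op 14 (replace /miy/1/e 39): {"ik":[{"a":89,"m":58},63,[12,37,20,42,55,93],[14,42,9]],"miy":[56,{"e":39,"m":78,"v":52},9,[33,76,56]]}
After op 15 (add /hgt 32): {"hgt":32,"ik":[{"a":89,"m":58},63,[12,37,20,42,55,93],[14,42,9]],"miy":[56,{"e":39,"m":78,"v":52},9,[33,76,56]]}
After op 16 (replace /miy/1 64): {"hgt":32,"ik":[{"a":89,"m":58},63,[12,37,20,42,55,93],[14,42,9]],"miy":[56,64,9,[33,76,56]]}

Answer: {"hgt":32,"ik":[{"a":89,"m":58},63,[12,37,20,42,55,93],[14,42,9]],"miy":[56,64,9,[33,76,56]]}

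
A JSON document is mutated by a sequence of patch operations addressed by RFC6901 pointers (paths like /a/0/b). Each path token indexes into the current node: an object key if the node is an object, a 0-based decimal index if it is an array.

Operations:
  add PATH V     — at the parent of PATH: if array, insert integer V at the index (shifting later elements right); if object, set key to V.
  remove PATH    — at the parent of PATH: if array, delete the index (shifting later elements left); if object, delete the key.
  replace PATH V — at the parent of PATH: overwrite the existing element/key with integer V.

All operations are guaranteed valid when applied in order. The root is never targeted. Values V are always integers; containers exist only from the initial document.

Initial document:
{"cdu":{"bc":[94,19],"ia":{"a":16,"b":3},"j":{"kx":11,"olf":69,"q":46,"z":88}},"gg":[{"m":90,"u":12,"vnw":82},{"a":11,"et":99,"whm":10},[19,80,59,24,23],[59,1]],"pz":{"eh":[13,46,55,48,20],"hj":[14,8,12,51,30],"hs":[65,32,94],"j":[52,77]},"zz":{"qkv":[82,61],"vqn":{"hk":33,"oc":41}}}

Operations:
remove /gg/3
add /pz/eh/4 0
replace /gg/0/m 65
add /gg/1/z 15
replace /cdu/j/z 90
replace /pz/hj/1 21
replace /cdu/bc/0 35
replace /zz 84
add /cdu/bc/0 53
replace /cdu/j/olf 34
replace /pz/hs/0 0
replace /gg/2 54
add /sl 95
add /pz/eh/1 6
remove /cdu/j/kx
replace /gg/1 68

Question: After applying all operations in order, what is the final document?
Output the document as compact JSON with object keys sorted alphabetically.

Answer: {"cdu":{"bc":[53,35,19],"ia":{"a":16,"b":3},"j":{"olf":34,"q":46,"z":90}},"gg":[{"m":65,"u":12,"vnw":82},68,54],"pz":{"eh":[13,6,46,55,48,0,20],"hj":[14,21,12,51,30],"hs":[0,32,94],"j":[52,77]},"sl":95,"zz":84}

Derivation:
After op 1 (remove /gg/3): {"cdu":{"bc":[94,19],"ia":{"a":16,"b":3},"j":{"kx":11,"olf":69,"q":46,"z":88}},"gg":[{"m":90,"u":12,"vnw":82},{"a":11,"et":99,"whm":10},[19,80,59,24,23]],"pz":{"eh":[13,46,55,48,20],"hj":[14,8,12,51,30],"hs":[65,32,94],"j":[52,77]},"zz":{"qkv":[82,61],"vqn":{"hk":33,"oc":41}}}
After op 2 (add /pz/eh/4 0): {"cdu":{"bc":[94,19],"ia":{"a":16,"b":3},"j":{"kx":11,"olf":69,"q":46,"z":88}},"gg":[{"m":90,"u":12,"vnw":82},{"a":11,"et":99,"whm":10},[19,80,59,24,23]],"pz":{"eh":[13,46,55,48,0,20],"hj":[14,8,12,51,30],"hs":[65,32,94],"j":[52,77]},"zz":{"qkv":[82,61],"vqn":{"hk":33,"oc":41}}}
After op 3 (replace /gg/0/m 65): {"cdu":{"bc":[94,19],"ia":{"a":16,"b":3},"j":{"kx":11,"olf":69,"q":46,"z":88}},"gg":[{"m":65,"u":12,"vnw":82},{"a":11,"et":99,"whm":10},[19,80,59,24,23]],"pz":{"eh":[13,46,55,48,0,20],"hj":[14,8,12,51,30],"hs":[65,32,94],"j":[52,77]},"zz":{"qkv":[82,61],"vqn":{"hk":33,"oc":41}}}
After op 4 (add /gg/1/z 15): {"cdu":{"bc":[94,19],"ia":{"a":16,"b":3},"j":{"kx":11,"olf":69,"q":46,"z":88}},"gg":[{"m":65,"u":12,"vnw":82},{"a":11,"et":99,"whm":10,"z":15},[19,80,59,24,23]],"pz":{"eh":[13,46,55,48,0,20],"hj":[14,8,12,51,30],"hs":[65,32,94],"j":[52,77]},"zz":{"qkv":[82,61],"vqn":{"hk":33,"oc":41}}}
After op 5 (replace /cdu/j/z 90): {"cdu":{"bc":[94,19],"ia":{"a":16,"b":3},"j":{"kx":11,"olf":69,"q":46,"z":90}},"gg":[{"m":65,"u":12,"vnw":82},{"a":11,"et":99,"whm":10,"z":15},[19,80,59,24,23]],"pz":{"eh":[13,46,55,48,0,20],"hj":[14,8,12,51,30],"hs":[65,32,94],"j":[52,77]},"zz":{"qkv":[82,61],"vqn":{"hk":33,"oc":41}}}
After op 6 (replace /pz/hj/1 21): {"cdu":{"bc":[94,19],"ia":{"a":16,"b":3},"j":{"kx":11,"olf":69,"q":46,"z":90}},"gg":[{"m":65,"u":12,"vnw":82},{"a":11,"et":99,"whm":10,"z":15},[19,80,59,24,23]],"pz":{"eh":[13,46,55,48,0,20],"hj":[14,21,12,51,30],"hs":[65,32,94],"j":[52,77]},"zz":{"qkv":[82,61],"vqn":{"hk":33,"oc":41}}}
After op 7 (replace /cdu/bc/0 35): {"cdu":{"bc":[35,19],"ia":{"a":16,"b":3},"j":{"kx":11,"olf":69,"q":46,"z":90}},"gg":[{"m":65,"u":12,"vnw":82},{"a":11,"et":99,"whm":10,"z":15},[19,80,59,24,23]],"pz":{"eh":[13,46,55,48,0,20],"hj":[14,21,12,51,30],"hs":[65,32,94],"j":[52,77]},"zz":{"qkv":[82,61],"vqn":{"hk":33,"oc":41}}}
After op 8 (replace /zz 84): {"cdu":{"bc":[35,19],"ia":{"a":16,"b":3},"j":{"kx":11,"olf":69,"q":46,"z":90}},"gg":[{"m":65,"u":12,"vnw":82},{"a":11,"et":99,"whm":10,"z":15},[19,80,59,24,23]],"pz":{"eh":[13,46,55,48,0,20],"hj":[14,21,12,51,30],"hs":[65,32,94],"j":[52,77]},"zz":84}
After op 9 (add /cdu/bc/0 53): {"cdu":{"bc":[53,35,19],"ia":{"a":16,"b":3},"j":{"kx":11,"olf":69,"q":46,"z":90}},"gg":[{"m":65,"u":12,"vnw":82},{"a":11,"et":99,"whm":10,"z":15},[19,80,59,24,23]],"pz":{"eh":[13,46,55,48,0,20],"hj":[14,21,12,51,30],"hs":[65,32,94],"j":[52,77]},"zz":84}
After op 10 (replace /cdu/j/olf 34): {"cdu":{"bc":[53,35,19],"ia":{"a":16,"b":3},"j":{"kx":11,"olf":34,"q":46,"z":90}},"gg":[{"m":65,"u":12,"vnw":82},{"a":11,"et":99,"whm":10,"z":15},[19,80,59,24,23]],"pz":{"eh":[13,46,55,48,0,20],"hj":[14,21,12,51,30],"hs":[65,32,94],"j":[52,77]},"zz":84}
After op 11 (replace /pz/hs/0 0): {"cdu":{"bc":[53,35,19],"ia":{"a":16,"b":3},"j":{"kx":11,"olf":34,"q":46,"z":90}},"gg":[{"m":65,"u":12,"vnw":82},{"a":11,"et":99,"whm":10,"z":15},[19,80,59,24,23]],"pz":{"eh":[13,46,55,48,0,20],"hj":[14,21,12,51,30],"hs":[0,32,94],"j":[52,77]},"zz":84}
After op 12 (replace /gg/2 54): {"cdu":{"bc":[53,35,19],"ia":{"a":16,"b":3},"j":{"kx":11,"olf":34,"q":46,"z":90}},"gg":[{"m":65,"u":12,"vnw":82},{"a":11,"et":99,"whm":10,"z":15},54],"pz":{"eh":[13,46,55,48,0,20],"hj":[14,21,12,51,30],"hs":[0,32,94],"j":[52,77]},"zz":84}
After op 13 (add /sl 95): {"cdu":{"bc":[53,35,19],"ia":{"a":16,"b":3},"j":{"kx":11,"olf":34,"q":46,"z":90}},"gg":[{"m":65,"u":12,"vnw":82},{"a":11,"et":99,"whm":10,"z":15},54],"pz":{"eh":[13,46,55,48,0,20],"hj":[14,21,12,51,30],"hs":[0,32,94],"j":[52,77]},"sl":95,"zz":84}
After op 14 (add /pz/eh/1 6): {"cdu":{"bc":[53,35,19],"ia":{"a":16,"b":3},"j":{"kx":11,"olf":34,"q":46,"z":90}},"gg":[{"m":65,"u":12,"vnw":82},{"a":11,"et":99,"whm":10,"z":15},54],"pz":{"eh":[13,6,46,55,48,0,20],"hj":[14,21,12,51,30],"hs":[0,32,94],"j":[52,77]},"sl":95,"zz":84}
After op 15 (remove /cdu/j/kx): {"cdu":{"bc":[53,35,19],"ia":{"a":16,"b":3},"j":{"olf":34,"q":46,"z":90}},"gg":[{"m":65,"u":12,"vnw":82},{"a":11,"et":99,"whm":10,"z":15},54],"pz":{"eh":[13,6,46,55,48,0,20],"hj":[14,21,12,51,30],"hs":[0,32,94],"j":[52,77]},"sl":95,"zz":84}
After op 16 (replace /gg/1 68): {"cdu":{"bc":[53,35,19],"ia":{"a":16,"b":3},"j":{"olf":34,"q":46,"z":90}},"gg":[{"m":65,"u":12,"vnw":82},68,54],"pz":{"eh":[13,6,46,55,48,0,20],"hj":[14,21,12,51,30],"hs":[0,32,94],"j":[52,77]},"sl":95,"zz":84}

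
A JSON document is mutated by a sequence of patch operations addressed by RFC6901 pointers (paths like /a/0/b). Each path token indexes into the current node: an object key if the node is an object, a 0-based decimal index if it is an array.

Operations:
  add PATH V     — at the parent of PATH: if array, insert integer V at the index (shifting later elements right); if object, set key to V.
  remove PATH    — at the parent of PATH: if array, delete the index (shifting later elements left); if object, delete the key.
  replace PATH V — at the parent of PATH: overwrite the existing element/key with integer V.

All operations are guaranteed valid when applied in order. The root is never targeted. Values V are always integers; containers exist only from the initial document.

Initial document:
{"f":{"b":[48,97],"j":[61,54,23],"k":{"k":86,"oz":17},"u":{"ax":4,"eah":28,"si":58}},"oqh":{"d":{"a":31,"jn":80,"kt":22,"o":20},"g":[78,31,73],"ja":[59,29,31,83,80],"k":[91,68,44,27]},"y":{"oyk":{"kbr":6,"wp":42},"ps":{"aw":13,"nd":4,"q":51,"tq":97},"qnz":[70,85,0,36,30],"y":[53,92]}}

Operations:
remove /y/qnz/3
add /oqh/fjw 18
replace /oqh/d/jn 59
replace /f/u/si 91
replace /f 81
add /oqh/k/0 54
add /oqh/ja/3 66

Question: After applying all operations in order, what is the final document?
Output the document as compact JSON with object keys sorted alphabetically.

After op 1 (remove /y/qnz/3): {"f":{"b":[48,97],"j":[61,54,23],"k":{"k":86,"oz":17},"u":{"ax":4,"eah":28,"si":58}},"oqh":{"d":{"a":31,"jn":80,"kt":22,"o":20},"g":[78,31,73],"ja":[59,29,31,83,80],"k":[91,68,44,27]},"y":{"oyk":{"kbr":6,"wp":42},"ps":{"aw":13,"nd":4,"q":51,"tq":97},"qnz":[70,85,0,30],"y":[53,92]}}
After op 2 (add /oqh/fjw 18): {"f":{"b":[48,97],"j":[61,54,23],"k":{"k":86,"oz":17},"u":{"ax":4,"eah":28,"si":58}},"oqh":{"d":{"a":31,"jn":80,"kt":22,"o":20},"fjw":18,"g":[78,31,73],"ja":[59,29,31,83,80],"k":[91,68,44,27]},"y":{"oyk":{"kbr":6,"wp":42},"ps":{"aw":13,"nd":4,"q":51,"tq":97},"qnz":[70,85,0,30],"y":[53,92]}}
After op 3 (replace /oqh/d/jn 59): {"f":{"b":[48,97],"j":[61,54,23],"k":{"k":86,"oz":17},"u":{"ax":4,"eah":28,"si":58}},"oqh":{"d":{"a":31,"jn":59,"kt":22,"o":20},"fjw":18,"g":[78,31,73],"ja":[59,29,31,83,80],"k":[91,68,44,27]},"y":{"oyk":{"kbr":6,"wp":42},"ps":{"aw":13,"nd":4,"q":51,"tq":97},"qnz":[70,85,0,30],"y":[53,92]}}
After op 4 (replace /f/u/si 91): {"f":{"b":[48,97],"j":[61,54,23],"k":{"k":86,"oz":17},"u":{"ax":4,"eah":28,"si":91}},"oqh":{"d":{"a":31,"jn":59,"kt":22,"o":20},"fjw":18,"g":[78,31,73],"ja":[59,29,31,83,80],"k":[91,68,44,27]},"y":{"oyk":{"kbr":6,"wp":42},"ps":{"aw":13,"nd":4,"q":51,"tq":97},"qnz":[70,85,0,30],"y":[53,92]}}
After op 5 (replace /f 81): {"f":81,"oqh":{"d":{"a":31,"jn":59,"kt":22,"o":20},"fjw":18,"g":[78,31,73],"ja":[59,29,31,83,80],"k":[91,68,44,27]},"y":{"oyk":{"kbr":6,"wp":42},"ps":{"aw":13,"nd":4,"q":51,"tq":97},"qnz":[70,85,0,30],"y":[53,92]}}
After op 6 (add /oqh/k/0 54): {"f":81,"oqh":{"d":{"a":31,"jn":59,"kt":22,"o":20},"fjw":18,"g":[78,31,73],"ja":[59,29,31,83,80],"k":[54,91,68,44,27]},"y":{"oyk":{"kbr":6,"wp":42},"ps":{"aw":13,"nd":4,"q":51,"tq":97},"qnz":[70,85,0,30],"y":[53,92]}}
After op 7 (add /oqh/ja/3 66): {"f":81,"oqh":{"d":{"a":31,"jn":59,"kt":22,"o":20},"fjw":18,"g":[78,31,73],"ja":[59,29,31,66,83,80],"k":[54,91,68,44,27]},"y":{"oyk":{"kbr":6,"wp":42},"ps":{"aw":13,"nd":4,"q":51,"tq":97},"qnz":[70,85,0,30],"y":[53,92]}}

Answer: {"f":81,"oqh":{"d":{"a":31,"jn":59,"kt":22,"o":20},"fjw":18,"g":[78,31,73],"ja":[59,29,31,66,83,80],"k":[54,91,68,44,27]},"y":{"oyk":{"kbr":6,"wp":42},"ps":{"aw":13,"nd":4,"q":51,"tq":97},"qnz":[70,85,0,30],"y":[53,92]}}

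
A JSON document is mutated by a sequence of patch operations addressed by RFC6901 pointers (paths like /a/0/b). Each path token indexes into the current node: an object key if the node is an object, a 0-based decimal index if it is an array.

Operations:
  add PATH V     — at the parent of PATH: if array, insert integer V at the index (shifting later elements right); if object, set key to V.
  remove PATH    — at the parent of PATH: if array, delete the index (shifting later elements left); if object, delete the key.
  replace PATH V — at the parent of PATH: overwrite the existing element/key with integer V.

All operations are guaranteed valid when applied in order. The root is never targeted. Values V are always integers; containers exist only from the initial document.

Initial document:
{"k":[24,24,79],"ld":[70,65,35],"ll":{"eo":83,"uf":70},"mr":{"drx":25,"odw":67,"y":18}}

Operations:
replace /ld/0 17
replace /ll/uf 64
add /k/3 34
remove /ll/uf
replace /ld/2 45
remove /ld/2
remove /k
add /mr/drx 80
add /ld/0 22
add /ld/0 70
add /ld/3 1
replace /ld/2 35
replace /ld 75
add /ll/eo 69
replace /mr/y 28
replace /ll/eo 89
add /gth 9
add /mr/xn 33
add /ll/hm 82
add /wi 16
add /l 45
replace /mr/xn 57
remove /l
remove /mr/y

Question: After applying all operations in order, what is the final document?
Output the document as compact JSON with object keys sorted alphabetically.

After op 1 (replace /ld/0 17): {"k":[24,24,79],"ld":[17,65,35],"ll":{"eo":83,"uf":70},"mr":{"drx":25,"odw":67,"y":18}}
After op 2 (replace /ll/uf 64): {"k":[24,24,79],"ld":[17,65,35],"ll":{"eo":83,"uf":64},"mr":{"drx":25,"odw":67,"y":18}}
After op 3 (add /k/3 34): {"k":[24,24,79,34],"ld":[17,65,35],"ll":{"eo":83,"uf":64},"mr":{"drx":25,"odw":67,"y":18}}
After op 4 (remove /ll/uf): {"k":[24,24,79,34],"ld":[17,65,35],"ll":{"eo":83},"mr":{"drx":25,"odw":67,"y":18}}
After op 5 (replace /ld/2 45): {"k":[24,24,79,34],"ld":[17,65,45],"ll":{"eo":83},"mr":{"drx":25,"odw":67,"y":18}}
After op 6 (remove /ld/2): {"k":[24,24,79,34],"ld":[17,65],"ll":{"eo":83},"mr":{"drx":25,"odw":67,"y":18}}
After op 7 (remove /k): {"ld":[17,65],"ll":{"eo":83},"mr":{"drx":25,"odw":67,"y":18}}
After op 8 (add /mr/drx 80): {"ld":[17,65],"ll":{"eo":83},"mr":{"drx":80,"odw":67,"y":18}}
After op 9 (add /ld/0 22): {"ld":[22,17,65],"ll":{"eo":83},"mr":{"drx":80,"odw":67,"y":18}}
After op 10 (add /ld/0 70): {"ld":[70,22,17,65],"ll":{"eo":83},"mr":{"drx":80,"odw":67,"y":18}}
After op 11 (add /ld/3 1): {"ld":[70,22,17,1,65],"ll":{"eo":83},"mr":{"drx":80,"odw":67,"y":18}}
After op 12 (replace /ld/2 35): {"ld":[70,22,35,1,65],"ll":{"eo":83},"mr":{"drx":80,"odw":67,"y":18}}
After op 13 (replace /ld 75): {"ld":75,"ll":{"eo":83},"mr":{"drx":80,"odw":67,"y":18}}
After op 14 (add /ll/eo 69): {"ld":75,"ll":{"eo":69},"mr":{"drx":80,"odw":67,"y":18}}
After op 15 (replace /mr/y 28): {"ld":75,"ll":{"eo":69},"mr":{"drx":80,"odw":67,"y":28}}
After op 16 (replace /ll/eo 89): {"ld":75,"ll":{"eo":89},"mr":{"drx":80,"odw":67,"y":28}}
After op 17 (add /gth 9): {"gth":9,"ld":75,"ll":{"eo":89},"mr":{"drx":80,"odw":67,"y":28}}
After op 18 (add /mr/xn 33): {"gth":9,"ld":75,"ll":{"eo":89},"mr":{"drx":80,"odw":67,"xn":33,"y":28}}
After op 19 (add /ll/hm 82): {"gth":9,"ld":75,"ll":{"eo":89,"hm":82},"mr":{"drx":80,"odw":67,"xn":33,"y":28}}
After op 20 (add /wi 16): {"gth":9,"ld":75,"ll":{"eo":89,"hm":82},"mr":{"drx":80,"odw":67,"xn":33,"y":28},"wi":16}
After op 21 (add /l 45): {"gth":9,"l":45,"ld":75,"ll":{"eo":89,"hm":82},"mr":{"drx":80,"odw":67,"xn":33,"y":28},"wi":16}
After op 22 (replace /mr/xn 57): {"gth":9,"l":45,"ld":75,"ll":{"eo":89,"hm":82},"mr":{"drx":80,"odw":67,"xn":57,"y":28},"wi":16}
After op 23 (remove /l): {"gth":9,"ld":75,"ll":{"eo":89,"hm":82},"mr":{"drx":80,"odw":67,"xn":57,"y":28},"wi":16}
After op 24 (remove /mr/y): {"gth":9,"ld":75,"ll":{"eo":89,"hm":82},"mr":{"drx":80,"odw":67,"xn":57},"wi":16}

Answer: {"gth":9,"ld":75,"ll":{"eo":89,"hm":82},"mr":{"drx":80,"odw":67,"xn":57},"wi":16}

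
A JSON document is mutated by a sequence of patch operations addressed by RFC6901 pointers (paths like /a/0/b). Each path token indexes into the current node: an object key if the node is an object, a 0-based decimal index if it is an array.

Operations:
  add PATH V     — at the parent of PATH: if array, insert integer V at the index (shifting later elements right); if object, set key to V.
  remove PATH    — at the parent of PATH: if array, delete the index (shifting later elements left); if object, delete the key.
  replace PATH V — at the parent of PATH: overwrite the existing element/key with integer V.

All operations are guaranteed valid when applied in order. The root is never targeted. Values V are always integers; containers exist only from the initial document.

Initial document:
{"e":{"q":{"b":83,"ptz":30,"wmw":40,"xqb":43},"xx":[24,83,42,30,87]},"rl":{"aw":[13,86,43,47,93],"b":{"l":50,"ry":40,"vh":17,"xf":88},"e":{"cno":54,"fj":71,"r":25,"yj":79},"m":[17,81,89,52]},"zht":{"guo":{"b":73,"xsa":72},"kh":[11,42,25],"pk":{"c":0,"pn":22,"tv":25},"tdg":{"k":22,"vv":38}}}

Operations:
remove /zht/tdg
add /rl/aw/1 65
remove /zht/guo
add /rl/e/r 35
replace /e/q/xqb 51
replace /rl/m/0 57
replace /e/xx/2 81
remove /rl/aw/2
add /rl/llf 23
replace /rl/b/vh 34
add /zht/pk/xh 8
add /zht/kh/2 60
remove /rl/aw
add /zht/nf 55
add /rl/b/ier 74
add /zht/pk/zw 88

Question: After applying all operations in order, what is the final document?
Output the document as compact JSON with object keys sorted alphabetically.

Answer: {"e":{"q":{"b":83,"ptz":30,"wmw":40,"xqb":51},"xx":[24,83,81,30,87]},"rl":{"b":{"ier":74,"l":50,"ry":40,"vh":34,"xf":88},"e":{"cno":54,"fj":71,"r":35,"yj":79},"llf":23,"m":[57,81,89,52]},"zht":{"kh":[11,42,60,25],"nf":55,"pk":{"c":0,"pn":22,"tv":25,"xh":8,"zw":88}}}

Derivation:
After op 1 (remove /zht/tdg): {"e":{"q":{"b":83,"ptz":30,"wmw":40,"xqb":43},"xx":[24,83,42,30,87]},"rl":{"aw":[13,86,43,47,93],"b":{"l":50,"ry":40,"vh":17,"xf":88},"e":{"cno":54,"fj":71,"r":25,"yj":79},"m":[17,81,89,52]},"zht":{"guo":{"b":73,"xsa":72},"kh":[11,42,25],"pk":{"c":0,"pn":22,"tv":25}}}
After op 2 (add /rl/aw/1 65): {"e":{"q":{"b":83,"ptz":30,"wmw":40,"xqb":43},"xx":[24,83,42,30,87]},"rl":{"aw":[13,65,86,43,47,93],"b":{"l":50,"ry":40,"vh":17,"xf":88},"e":{"cno":54,"fj":71,"r":25,"yj":79},"m":[17,81,89,52]},"zht":{"guo":{"b":73,"xsa":72},"kh":[11,42,25],"pk":{"c":0,"pn":22,"tv":25}}}
After op 3 (remove /zht/guo): {"e":{"q":{"b":83,"ptz":30,"wmw":40,"xqb":43},"xx":[24,83,42,30,87]},"rl":{"aw":[13,65,86,43,47,93],"b":{"l":50,"ry":40,"vh":17,"xf":88},"e":{"cno":54,"fj":71,"r":25,"yj":79},"m":[17,81,89,52]},"zht":{"kh":[11,42,25],"pk":{"c":0,"pn":22,"tv":25}}}
After op 4 (add /rl/e/r 35): {"e":{"q":{"b":83,"ptz":30,"wmw":40,"xqb":43},"xx":[24,83,42,30,87]},"rl":{"aw":[13,65,86,43,47,93],"b":{"l":50,"ry":40,"vh":17,"xf":88},"e":{"cno":54,"fj":71,"r":35,"yj":79},"m":[17,81,89,52]},"zht":{"kh":[11,42,25],"pk":{"c":0,"pn":22,"tv":25}}}
After op 5 (replace /e/q/xqb 51): {"e":{"q":{"b":83,"ptz":30,"wmw":40,"xqb":51},"xx":[24,83,42,30,87]},"rl":{"aw":[13,65,86,43,47,93],"b":{"l":50,"ry":40,"vh":17,"xf":88},"e":{"cno":54,"fj":71,"r":35,"yj":79},"m":[17,81,89,52]},"zht":{"kh":[11,42,25],"pk":{"c":0,"pn":22,"tv":25}}}
After op 6 (replace /rl/m/0 57): {"e":{"q":{"b":83,"ptz":30,"wmw":40,"xqb":51},"xx":[24,83,42,30,87]},"rl":{"aw":[13,65,86,43,47,93],"b":{"l":50,"ry":40,"vh":17,"xf":88},"e":{"cno":54,"fj":71,"r":35,"yj":79},"m":[57,81,89,52]},"zht":{"kh":[11,42,25],"pk":{"c":0,"pn":22,"tv":25}}}
After op 7 (replace /e/xx/2 81): {"e":{"q":{"b":83,"ptz":30,"wmw":40,"xqb":51},"xx":[24,83,81,30,87]},"rl":{"aw":[13,65,86,43,47,93],"b":{"l":50,"ry":40,"vh":17,"xf":88},"e":{"cno":54,"fj":71,"r":35,"yj":79},"m":[57,81,89,52]},"zht":{"kh":[11,42,25],"pk":{"c":0,"pn":22,"tv":25}}}
After op 8 (remove /rl/aw/2): {"e":{"q":{"b":83,"ptz":30,"wmw":40,"xqb":51},"xx":[24,83,81,30,87]},"rl":{"aw":[13,65,43,47,93],"b":{"l":50,"ry":40,"vh":17,"xf":88},"e":{"cno":54,"fj":71,"r":35,"yj":79},"m":[57,81,89,52]},"zht":{"kh":[11,42,25],"pk":{"c":0,"pn":22,"tv":25}}}
After op 9 (add /rl/llf 23): {"e":{"q":{"b":83,"ptz":30,"wmw":40,"xqb":51},"xx":[24,83,81,30,87]},"rl":{"aw":[13,65,43,47,93],"b":{"l":50,"ry":40,"vh":17,"xf":88},"e":{"cno":54,"fj":71,"r":35,"yj":79},"llf":23,"m":[57,81,89,52]},"zht":{"kh":[11,42,25],"pk":{"c":0,"pn":22,"tv":25}}}
After op 10 (replace /rl/b/vh 34): {"e":{"q":{"b":83,"ptz":30,"wmw":40,"xqb":51},"xx":[24,83,81,30,87]},"rl":{"aw":[13,65,43,47,93],"b":{"l":50,"ry":40,"vh":34,"xf":88},"e":{"cno":54,"fj":71,"r":35,"yj":79},"llf":23,"m":[57,81,89,52]},"zht":{"kh":[11,42,25],"pk":{"c":0,"pn":22,"tv":25}}}
After op 11 (add /zht/pk/xh 8): {"e":{"q":{"b":83,"ptz":30,"wmw":40,"xqb":51},"xx":[24,83,81,30,87]},"rl":{"aw":[13,65,43,47,93],"b":{"l":50,"ry":40,"vh":34,"xf":88},"e":{"cno":54,"fj":71,"r":35,"yj":79},"llf":23,"m":[57,81,89,52]},"zht":{"kh":[11,42,25],"pk":{"c":0,"pn":22,"tv":25,"xh":8}}}
After op 12 (add /zht/kh/2 60): {"e":{"q":{"b":83,"ptz":30,"wmw":40,"xqb":51},"xx":[24,83,81,30,87]},"rl":{"aw":[13,65,43,47,93],"b":{"l":50,"ry":40,"vh":34,"xf":88},"e":{"cno":54,"fj":71,"r":35,"yj":79},"llf":23,"m":[57,81,89,52]},"zht":{"kh":[11,42,60,25],"pk":{"c":0,"pn":22,"tv":25,"xh":8}}}
After op 13 (remove /rl/aw): {"e":{"q":{"b":83,"ptz":30,"wmw":40,"xqb":51},"xx":[24,83,81,30,87]},"rl":{"b":{"l":50,"ry":40,"vh":34,"xf":88},"e":{"cno":54,"fj":71,"r":35,"yj":79},"llf":23,"m":[57,81,89,52]},"zht":{"kh":[11,42,60,25],"pk":{"c":0,"pn":22,"tv":25,"xh":8}}}
After op 14 (add /zht/nf 55): {"e":{"q":{"b":83,"ptz":30,"wmw":40,"xqb":51},"xx":[24,83,81,30,87]},"rl":{"b":{"l":50,"ry":40,"vh":34,"xf":88},"e":{"cno":54,"fj":71,"r":35,"yj":79},"llf":23,"m":[57,81,89,52]},"zht":{"kh":[11,42,60,25],"nf":55,"pk":{"c":0,"pn":22,"tv":25,"xh":8}}}
After op 15 (add /rl/b/ier 74): {"e":{"q":{"b":83,"ptz":30,"wmw":40,"xqb":51},"xx":[24,83,81,30,87]},"rl":{"b":{"ier":74,"l":50,"ry":40,"vh":34,"xf":88},"e":{"cno":54,"fj":71,"r":35,"yj":79},"llf":23,"m":[57,81,89,52]},"zht":{"kh":[11,42,60,25],"nf":55,"pk":{"c":0,"pn":22,"tv":25,"xh":8}}}
After op 16 (add /zht/pk/zw 88): {"e":{"q":{"b":83,"ptz":30,"wmw":40,"xqb":51},"xx":[24,83,81,30,87]},"rl":{"b":{"ier":74,"l":50,"ry":40,"vh":34,"xf":88},"e":{"cno":54,"fj":71,"r":35,"yj":79},"llf":23,"m":[57,81,89,52]},"zht":{"kh":[11,42,60,25],"nf":55,"pk":{"c":0,"pn":22,"tv":25,"xh":8,"zw":88}}}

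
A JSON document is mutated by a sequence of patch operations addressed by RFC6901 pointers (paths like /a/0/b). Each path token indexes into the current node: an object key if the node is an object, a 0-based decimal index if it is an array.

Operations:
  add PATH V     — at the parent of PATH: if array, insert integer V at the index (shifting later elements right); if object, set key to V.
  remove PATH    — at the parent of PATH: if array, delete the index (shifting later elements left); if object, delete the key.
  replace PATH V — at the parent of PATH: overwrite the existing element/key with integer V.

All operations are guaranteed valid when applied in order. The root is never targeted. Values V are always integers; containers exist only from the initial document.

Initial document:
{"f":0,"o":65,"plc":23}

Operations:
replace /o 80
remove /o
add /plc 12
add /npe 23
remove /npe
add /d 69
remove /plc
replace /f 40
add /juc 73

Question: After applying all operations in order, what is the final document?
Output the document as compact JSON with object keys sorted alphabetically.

After op 1 (replace /o 80): {"f":0,"o":80,"plc":23}
After op 2 (remove /o): {"f":0,"plc":23}
After op 3 (add /plc 12): {"f":0,"plc":12}
After op 4 (add /npe 23): {"f":0,"npe":23,"plc":12}
After op 5 (remove /npe): {"f":0,"plc":12}
After op 6 (add /d 69): {"d":69,"f":0,"plc":12}
After op 7 (remove /plc): {"d":69,"f":0}
After op 8 (replace /f 40): {"d":69,"f":40}
After op 9 (add /juc 73): {"d":69,"f":40,"juc":73}

Answer: {"d":69,"f":40,"juc":73}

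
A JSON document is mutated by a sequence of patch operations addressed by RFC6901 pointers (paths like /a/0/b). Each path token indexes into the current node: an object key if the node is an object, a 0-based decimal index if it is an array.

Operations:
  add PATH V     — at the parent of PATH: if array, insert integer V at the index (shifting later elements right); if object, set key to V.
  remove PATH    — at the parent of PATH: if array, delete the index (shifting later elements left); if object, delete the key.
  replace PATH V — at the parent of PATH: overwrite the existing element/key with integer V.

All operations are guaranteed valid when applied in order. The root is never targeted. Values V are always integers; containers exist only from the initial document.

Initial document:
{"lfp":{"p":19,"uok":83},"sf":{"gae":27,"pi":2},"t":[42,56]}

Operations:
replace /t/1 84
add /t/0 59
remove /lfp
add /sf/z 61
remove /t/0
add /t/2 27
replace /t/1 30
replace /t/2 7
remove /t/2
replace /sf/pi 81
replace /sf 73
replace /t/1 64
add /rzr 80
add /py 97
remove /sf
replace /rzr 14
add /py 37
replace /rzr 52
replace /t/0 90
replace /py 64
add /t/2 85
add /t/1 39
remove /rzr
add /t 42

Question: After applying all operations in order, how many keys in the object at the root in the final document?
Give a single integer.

Answer: 2

Derivation:
After op 1 (replace /t/1 84): {"lfp":{"p":19,"uok":83},"sf":{"gae":27,"pi":2},"t":[42,84]}
After op 2 (add /t/0 59): {"lfp":{"p":19,"uok":83},"sf":{"gae":27,"pi":2},"t":[59,42,84]}
After op 3 (remove /lfp): {"sf":{"gae":27,"pi":2},"t":[59,42,84]}
After op 4 (add /sf/z 61): {"sf":{"gae":27,"pi":2,"z":61},"t":[59,42,84]}
After op 5 (remove /t/0): {"sf":{"gae":27,"pi":2,"z":61},"t":[42,84]}
After op 6 (add /t/2 27): {"sf":{"gae":27,"pi":2,"z":61},"t":[42,84,27]}
After op 7 (replace /t/1 30): {"sf":{"gae":27,"pi":2,"z":61},"t":[42,30,27]}
After op 8 (replace /t/2 7): {"sf":{"gae":27,"pi":2,"z":61},"t":[42,30,7]}
After op 9 (remove /t/2): {"sf":{"gae":27,"pi":2,"z":61},"t":[42,30]}
After op 10 (replace /sf/pi 81): {"sf":{"gae":27,"pi":81,"z":61},"t":[42,30]}
After op 11 (replace /sf 73): {"sf":73,"t":[42,30]}
After op 12 (replace /t/1 64): {"sf":73,"t":[42,64]}
After op 13 (add /rzr 80): {"rzr":80,"sf":73,"t":[42,64]}
After op 14 (add /py 97): {"py":97,"rzr":80,"sf":73,"t":[42,64]}
After op 15 (remove /sf): {"py":97,"rzr":80,"t":[42,64]}
After op 16 (replace /rzr 14): {"py":97,"rzr":14,"t":[42,64]}
After op 17 (add /py 37): {"py":37,"rzr":14,"t":[42,64]}
After op 18 (replace /rzr 52): {"py":37,"rzr":52,"t":[42,64]}
After op 19 (replace /t/0 90): {"py":37,"rzr":52,"t":[90,64]}
After op 20 (replace /py 64): {"py":64,"rzr":52,"t":[90,64]}
After op 21 (add /t/2 85): {"py":64,"rzr":52,"t":[90,64,85]}
After op 22 (add /t/1 39): {"py":64,"rzr":52,"t":[90,39,64,85]}
After op 23 (remove /rzr): {"py":64,"t":[90,39,64,85]}
After op 24 (add /t 42): {"py":64,"t":42}
Size at the root: 2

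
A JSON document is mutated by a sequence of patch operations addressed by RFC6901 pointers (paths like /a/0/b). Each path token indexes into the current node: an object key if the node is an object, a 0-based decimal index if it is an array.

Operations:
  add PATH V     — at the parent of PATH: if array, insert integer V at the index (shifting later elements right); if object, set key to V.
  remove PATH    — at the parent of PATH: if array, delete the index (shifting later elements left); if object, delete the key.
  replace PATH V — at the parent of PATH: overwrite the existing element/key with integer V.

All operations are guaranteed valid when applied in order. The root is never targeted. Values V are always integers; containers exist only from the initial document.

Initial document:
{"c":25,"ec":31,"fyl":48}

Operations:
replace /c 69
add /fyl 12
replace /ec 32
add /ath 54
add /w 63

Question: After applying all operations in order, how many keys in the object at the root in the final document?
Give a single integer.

Answer: 5

Derivation:
After op 1 (replace /c 69): {"c":69,"ec":31,"fyl":48}
After op 2 (add /fyl 12): {"c":69,"ec":31,"fyl":12}
After op 3 (replace /ec 32): {"c":69,"ec":32,"fyl":12}
After op 4 (add /ath 54): {"ath":54,"c":69,"ec":32,"fyl":12}
After op 5 (add /w 63): {"ath":54,"c":69,"ec":32,"fyl":12,"w":63}
Size at the root: 5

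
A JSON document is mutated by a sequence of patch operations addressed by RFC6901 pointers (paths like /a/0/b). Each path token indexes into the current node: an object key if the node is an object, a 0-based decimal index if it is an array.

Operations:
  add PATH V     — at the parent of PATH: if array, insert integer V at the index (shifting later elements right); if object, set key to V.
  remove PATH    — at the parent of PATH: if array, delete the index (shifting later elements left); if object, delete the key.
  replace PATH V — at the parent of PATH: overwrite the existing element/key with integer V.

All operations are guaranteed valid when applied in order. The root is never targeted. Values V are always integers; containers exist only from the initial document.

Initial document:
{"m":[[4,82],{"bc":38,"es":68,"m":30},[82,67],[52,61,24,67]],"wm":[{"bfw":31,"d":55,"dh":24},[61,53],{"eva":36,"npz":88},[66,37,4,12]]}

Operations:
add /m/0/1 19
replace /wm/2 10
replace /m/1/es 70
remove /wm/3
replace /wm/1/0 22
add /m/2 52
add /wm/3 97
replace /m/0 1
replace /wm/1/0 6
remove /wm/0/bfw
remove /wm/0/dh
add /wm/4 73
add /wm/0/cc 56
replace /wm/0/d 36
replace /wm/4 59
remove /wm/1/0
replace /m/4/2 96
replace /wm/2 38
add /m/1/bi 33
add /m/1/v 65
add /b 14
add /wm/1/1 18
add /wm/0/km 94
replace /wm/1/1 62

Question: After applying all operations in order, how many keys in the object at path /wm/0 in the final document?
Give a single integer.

Answer: 3

Derivation:
After op 1 (add /m/0/1 19): {"m":[[4,19,82],{"bc":38,"es":68,"m":30},[82,67],[52,61,24,67]],"wm":[{"bfw":31,"d":55,"dh":24},[61,53],{"eva":36,"npz":88},[66,37,4,12]]}
After op 2 (replace /wm/2 10): {"m":[[4,19,82],{"bc":38,"es":68,"m":30},[82,67],[52,61,24,67]],"wm":[{"bfw":31,"d":55,"dh":24},[61,53],10,[66,37,4,12]]}
After op 3 (replace /m/1/es 70): {"m":[[4,19,82],{"bc":38,"es":70,"m":30},[82,67],[52,61,24,67]],"wm":[{"bfw":31,"d":55,"dh":24},[61,53],10,[66,37,4,12]]}
After op 4 (remove /wm/3): {"m":[[4,19,82],{"bc":38,"es":70,"m":30},[82,67],[52,61,24,67]],"wm":[{"bfw":31,"d":55,"dh":24},[61,53],10]}
After op 5 (replace /wm/1/0 22): {"m":[[4,19,82],{"bc":38,"es":70,"m":30},[82,67],[52,61,24,67]],"wm":[{"bfw":31,"d":55,"dh":24},[22,53],10]}
After op 6 (add /m/2 52): {"m":[[4,19,82],{"bc":38,"es":70,"m":30},52,[82,67],[52,61,24,67]],"wm":[{"bfw":31,"d":55,"dh":24},[22,53],10]}
After op 7 (add /wm/3 97): {"m":[[4,19,82],{"bc":38,"es":70,"m":30},52,[82,67],[52,61,24,67]],"wm":[{"bfw":31,"d":55,"dh":24},[22,53],10,97]}
After op 8 (replace /m/0 1): {"m":[1,{"bc":38,"es":70,"m":30},52,[82,67],[52,61,24,67]],"wm":[{"bfw":31,"d":55,"dh":24},[22,53],10,97]}
After op 9 (replace /wm/1/0 6): {"m":[1,{"bc":38,"es":70,"m":30},52,[82,67],[52,61,24,67]],"wm":[{"bfw":31,"d":55,"dh":24},[6,53],10,97]}
After op 10 (remove /wm/0/bfw): {"m":[1,{"bc":38,"es":70,"m":30},52,[82,67],[52,61,24,67]],"wm":[{"d":55,"dh":24},[6,53],10,97]}
After op 11 (remove /wm/0/dh): {"m":[1,{"bc":38,"es":70,"m":30},52,[82,67],[52,61,24,67]],"wm":[{"d":55},[6,53],10,97]}
After op 12 (add /wm/4 73): {"m":[1,{"bc":38,"es":70,"m":30},52,[82,67],[52,61,24,67]],"wm":[{"d":55},[6,53],10,97,73]}
After op 13 (add /wm/0/cc 56): {"m":[1,{"bc":38,"es":70,"m":30},52,[82,67],[52,61,24,67]],"wm":[{"cc":56,"d":55},[6,53],10,97,73]}
After op 14 (replace /wm/0/d 36): {"m":[1,{"bc":38,"es":70,"m":30},52,[82,67],[52,61,24,67]],"wm":[{"cc":56,"d":36},[6,53],10,97,73]}
After op 15 (replace /wm/4 59): {"m":[1,{"bc":38,"es":70,"m":30},52,[82,67],[52,61,24,67]],"wm":[{"cc":56,"d":36},[6,53],10,97,59]}
After op 16 (remove /wm/1/0): {"m":[1,{"bc":38,"es":70,"m":30},52,[82,67],[52,61,24,67]],"wm":[{"cc":56,"d":36},[53],10,97,59]}
After op 17 (replace /m/4/2 96): {"m":[1,{"bc":38,"es":70,"m":30},52,[82,67],[52,61,96,67]],"wm":[{"cc":56,"d":36},[53],10,97,59]}
After op 18 (replace /wm/2 38): {"m":[1,{"bc":38,"es":70,"m":30},52,[82,67],[52,61,96,67]],"wm":[{"cc":56,"d":36},[53],38,97,59]}
After op 19 (add /m/1/bi 33): {"m":[1,{"bc":38,"bi":33,"es":70,"m":30},52,[82,67],[52,61,96,67]],"wm":[{"cc":56,"d":36},[53],38,97,59]}
After op 20 (add /m/1/v 65): {"m":[1,{"bc":38,"bi":33,"es":70,"m":30,"v":65},52,[82,67],[52,61,96,67]],"wm":[{"cc":56,"d":36},[53],38,97,59]}
After op 21 (add /b 14): {"b":14,"m":[1,{"bc":38,"bi":33,"es":70,"m":30,"v":65},52,[82,67],[52,61,96,67]],"wm":[{"cc":56,"d":36},[53],38,97,59]}
After op 22 (add /wm/1/1 18): {"b":14,"m":[1,{"bc":38,"bi":33,"es":70,"m":30,"v":65},52,[82,67],[52,61,96,67]],"wm":[{"cc":56,"d":36},[53,18],38,97,59]}
After op 23 (add /wm/0/km 94): {"b":14,"m":[1,{"bc":38,"bi":33,"es":70,"m":30,"v":65},52,[82,67],[52,61,96,67]],"wm":[{"cc":56,"d":36,"km":94},[53,18],38,97,59]}
After op 24 (replace /wm/1/1 62): {"b":14,"m":[1,{"bc":38,"bi":33,"es":70,"m":30,"v":65},52,[82,67],[52,61,96,67]],"wm":[{"cc":56,"d":36,"km":94},[53,62],38,97,59]}
Size at path /wm/0: 3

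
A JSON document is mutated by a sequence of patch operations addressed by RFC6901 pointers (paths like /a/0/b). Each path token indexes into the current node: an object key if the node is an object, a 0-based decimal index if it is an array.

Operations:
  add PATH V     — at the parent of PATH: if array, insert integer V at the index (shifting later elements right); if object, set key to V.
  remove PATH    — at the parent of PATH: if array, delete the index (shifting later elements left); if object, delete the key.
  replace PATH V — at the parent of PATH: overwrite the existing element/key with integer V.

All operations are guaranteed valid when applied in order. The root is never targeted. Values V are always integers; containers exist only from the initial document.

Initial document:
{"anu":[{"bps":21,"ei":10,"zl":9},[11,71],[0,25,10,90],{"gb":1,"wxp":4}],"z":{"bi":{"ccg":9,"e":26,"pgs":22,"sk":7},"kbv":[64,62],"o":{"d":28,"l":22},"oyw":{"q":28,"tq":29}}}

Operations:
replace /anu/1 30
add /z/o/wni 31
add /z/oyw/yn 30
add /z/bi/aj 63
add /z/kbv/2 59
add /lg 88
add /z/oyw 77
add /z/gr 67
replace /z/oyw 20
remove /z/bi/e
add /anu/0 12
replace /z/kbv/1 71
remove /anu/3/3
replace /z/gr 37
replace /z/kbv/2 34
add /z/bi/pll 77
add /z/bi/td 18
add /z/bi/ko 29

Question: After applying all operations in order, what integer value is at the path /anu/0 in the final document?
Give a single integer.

Answer: 12

Derivation:
After op 1 (replace /anu/1 30): {"anu":[{"bps":21,"ei":10,"zl":9},30,[0,25,10,90],{"gb":1,"wxp":4}],"z":{"bi":{"ccg":9,"e":26,"pgs":22,"sk":7},"kbv":[64,62],"o":{"d":28,"l":22},"oyw":{"q":28,"tq":29}}}
After op 2 (add /z/o/wni 31): {"anu":[{"bps":21,"ei":10,"zl":9},30,[0,25,10,90],{"gb":1,"wxp":4}],"z":{"bi":{"ccg":9,"e":26,"pgs":22,"sk":7},"kbv":[64,62],"o":{"d":28,"l":22,"wni":31},"oyw":{"q":28,"tq":29}}}
After op 3 (add /z/oyw/yn 30): {"anu":[{"bps":21,"ei":10,"zl":9},30,[0,25,10,90],{"gb":1,"wxp":4}],"z":{"bi":{"ccg":9,"e":26,"pgs":22,"sk":7},"kbv":[64,62],"o":{"d":28,"l":22,"wni":31},"oyw":{"q":28,"tq":29,"yn":30}}}
After op 4 (add /z/bi/aj 63): {"anu":[{"bps":21,"ei":10,"zl":9},30,[0,25,10,90],{"gb":1,"wxp":4}],"z":{"bi":{"aj":63,"ccg":9,"e":26,"pgs":22,"sk":7},"kbv":[64,62],"o":{"d":28,"l":22,"wni":31},"oyw":{"q":28,"tq":29,"yn":30}}}
After op 5 (add /z/kbv/2 59): {"anu":[{"bps":21,"ei":10,"zl":9},30,[0,25,10,90],{"gb":1,"wxp":4}],"z":{"bi":{"aj":63,"ccg":9,"e":26,"pgs":22,"sk":7},"kbv":[64,62,59],"o":{"d":28,"l":22,"wni":31},"oyw":{"q":28,"tq":29,"yn":30}}}
After op 6 (add /lg 88): {"anu":[{"bps":21,"ei":10,"zl":9},30,[0,25,10,90],{"gb":1,"wxp":4}],"lg":88,"z":{"bi":{"aj":63,"ccg":9,"e":26,"pgs":22,"sk":7},"kbv":[64,62,59],"o":{"d":28,"l":22,"wni":31},"oyw":{"q":28,"tq":29,"yn":30}}}
After op 7 (add /z/oyw 77): {"anu":[{"bps":21,"ei":10,"zl":9},30,[0,25,10,90],{"gb":1,"wxp":4}],"lg":88,"z":{"bi":{"aj":63,"ccg":9,"e":26,"pgs":22,"sk":7},"kbv":[64,62,59],"o":{"d":28,"l":22,"wni":31},"oyw":77}}
After op 8 (add /z/gr 67): {"anu":[{"bps":21,"ei":10,"zl":9},30,[0,25,10,90],{"gb":1,"wxp":4}],"lg":88,"z":{"bi":{"aj":63,"ccg":9,"e":26,"pgs":22,"sk":7},"gr":67,"kbv":[64,62,59],"o":{"d":28,"l":22,"wni":31},"oyw":77}}
After op 9 (replace /z/oyw 20): {"anu":[{"bps":21,"ei":10,"zl":9},30,[0,25,10,90],{"gb":1,"wxp":4}],"lg":88,"z":{"bi":{"aj":63,"ccg":9,"e":26,"pgs":22,"sk":7},"gr":67,"kbv":[64,62,59],"o":{"d":28,"l":22,"wni":31},"oyw":20}}
After op 10 (remove /z/bi/e): {"anu":[{"bps":21,"ei":10,"zl":9},30,[0,25,10,90],{"gb":1,"wxp":4}],"lg":88,"z":{"bi":{"aj":63,"ccg":9,"pgs":22,"sk":7},"gr":67,"kbv":[64,62,59],"o":{"d":28,"l":22,"wni":31},"oyw":20}}
After op 11 (add /anu/0 12): {"anu":[12,{"bps":21,"ei":10,"zl":9},30,[0,25,10,90],{"gb":1,"wxp":4}],"lg":88,"z":{"bi":{"aj":63,"ccg":9,"pgs":22,"sk":7},"gr":67,"kbv":[64,62,59],"o":{"d":28,"l":22,"wni":31},"oyw":20}}
After op 12 (replace /z/kbv/1 71): {"anu":[12,{"bps":21,"ei":10,"zl":9},30,[0,25,10,90],{"gb":1,"wxp":4}],"lg":88,"z":{"bi":{"aj":63,"ccg":9,"pgs":22,"sk":7},"gr":67,"kbv":[64,71,59],"o":{"d":28,"l":22,"wni":31},"oyw":20}}
After op 13 (remove /anu/3/3): {"anu":[12,{"bps":21,"ei":10,"zl":9},30,[0,25,10],{"gb":1,"wxp":4}],"lg":88,"z":{"bi":{"aj":63,"ccg":9,"pgs":22,"sk":7},"gr":67,"kbv":[64,71,59],"o":{"d":28,"l":22,"wni":31},"oyw":20}}
After op 14 (replace /z/gr 37): {"anu":[12,{"bps":21,"ei":10,"zl":9},30,[0,25,10],{"gb":1,"wxp":4}],"lg":88,"z":{"bi":{"aj":63,"ccg":9,"pgs":22,"sk":7},"gr":37,"kbv":[64,71,59],"o":{"d":28,"l":22,"wni":31},"oyw":20}}
After op 15 (replace /z/kbv/2 34): {"anu":[12,{"bps":21,"ei":10,"zl":9},30,[0,25,10],{"gb":1,"wxp":4}],"lg":88,"z":{"bi":{"aj":63,"ccg":9,"pgs":22,"sk":7},"gr":37,"kbv":[64,71,34],"o":{"d":28,"l":22,"wni":31},"oyw":20}}
After op 16 (add /z/bi/pll 77): {"anu":[12,{"bps":21,"ei":10,"zl":9},30,[0,25,10],{"gb":1,"wxp":4}],"lg":88,"z":{"bi":{"aj":63,"ccg":9,"pgs":22,"pll":77,"sk":7},"gr":37,"kbv":[64,71,34],"o":{"d":28,"l":22,"wni":31},"oyw":20}}
After op 17 (add /z/bi/td 18): {"anu":[12,{"bps":21,"ei":10,"zl":9},30,[0,25,10],{"gb":1,"wxp":4}],"lg":88,"z":{"bi":{"aj":63,"ccg":9,"pgs":22,"pll":77,"sk":7,"td":18},"gr":37,"kbv":[64,71,34],"o":{"d":28,"l":22,"wni":31},"oyw":20}}
After op 18 (add /z/bi/ko 29): {"anu":[12,{"bps":21,"ei":10,"zl":9},30,[0,25,10],{"gb":1,"wxp":4}],"lg":88,"z":{"bi":{"aj":63,"ccg":9,"ko":29,"pgs":22,"pll":77,"sk":7,"td":18},"gr":37,"kbv":[64,71,34],"o":{"d":28,"l":22,"wni":31},"oyw":20}}
Value at /anu/0: 12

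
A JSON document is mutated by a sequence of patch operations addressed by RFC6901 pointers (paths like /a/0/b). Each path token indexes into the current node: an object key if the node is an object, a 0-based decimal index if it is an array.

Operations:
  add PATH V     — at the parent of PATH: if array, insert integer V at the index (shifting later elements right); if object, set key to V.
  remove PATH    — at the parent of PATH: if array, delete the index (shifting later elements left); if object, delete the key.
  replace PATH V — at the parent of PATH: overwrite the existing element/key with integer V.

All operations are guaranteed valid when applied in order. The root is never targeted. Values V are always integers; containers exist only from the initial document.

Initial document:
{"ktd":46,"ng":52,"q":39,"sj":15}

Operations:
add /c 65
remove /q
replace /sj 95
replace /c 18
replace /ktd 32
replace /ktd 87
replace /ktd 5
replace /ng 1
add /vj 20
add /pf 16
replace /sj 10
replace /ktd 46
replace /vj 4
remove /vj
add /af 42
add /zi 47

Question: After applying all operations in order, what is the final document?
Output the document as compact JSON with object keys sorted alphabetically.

Answer: {"af":42,"c":18,"ktd":46,"ng":1,"pf":16,"sj":10,"zi":47}

Derivation:
After op 1 (add /c 65): {"c":65,"ktd":46,"ng":52,"q":39,"sj":15}
After op 2 (remove /q): {"c":65,"ktd":46,"ng":52,"sj":15}
After op 3 (replace /sj 95): {"c":65,"ktd":46,"ng":52,"sj":95}
After op 4 (replace /c 18): {"c":18,"ktd":46,"ng":52,"sj":95}
After op 5 (replace /ktd 32): {"c":18,"ktd":32,"ng":52,"sj":95}
After op 6 (replace /ktd 87): {"c":18,"ktd":87,"ng":52,"sj":95}
After op 7 (replace /ktd 5): {"c":18,"ktd":5,"ng":52,"sj":95}
After op 8 (replace /ng 1): {"c":18,"ktd":5,"ng":1,"sj":95}
After op 9 (add /vj 20): {"c":18,"ktd":5,"ng":1,"sj":95,"vj":20}
After op 10 (add /pf 16): {"c":18,"ktd":5,"ng":1,"pf":16,"sj":95,"vj":20}
After op 11 (replace /sj 10): {"c":18,"ktd":5,"ng":1,"pf":16,"sj":10,"vj":20}
After op 12 (replace /ktd 46): {"c":18,"ktd":46,"ng":1,"pf":16,"sj":10,"vj":20}
After op 13 (replace /vj 4): {"c":18,"ktd":46,"ng":1,"pf":16,"sj":10,"vj":4}
After op 14 (remove /vj): {"c":18,"ktd":46,"ng":1,"pf":16,"sj":10}
After op 15 (add /af 42): {"af":42,"c":18,"ktd":46,"ng":1,"pf":16,"sj":10}
After op 16 (add /zi 47): {"af":42,"c":18,"ktd":46,"ng":1,"pf":16,"sj":10,"zi":47}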